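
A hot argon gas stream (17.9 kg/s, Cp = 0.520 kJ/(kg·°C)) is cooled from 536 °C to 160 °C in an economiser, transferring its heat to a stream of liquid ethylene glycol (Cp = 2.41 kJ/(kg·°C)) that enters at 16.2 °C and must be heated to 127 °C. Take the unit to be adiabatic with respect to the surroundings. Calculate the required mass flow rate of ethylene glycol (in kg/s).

Heat released by hot stream: Q = 17.9 × 0.520 × (536 − 160) = 3499.8 kJ/s
Energy balance on cold side (adiabatic exchanger): Q = ṁ_c·Cp_c·(T_c,out − T_c,in)
ṁ_c = 3499.8 / [2.41 × (127 − 16.2)] = 13.107 kg/s

ṁ_c = 13.1 kg/s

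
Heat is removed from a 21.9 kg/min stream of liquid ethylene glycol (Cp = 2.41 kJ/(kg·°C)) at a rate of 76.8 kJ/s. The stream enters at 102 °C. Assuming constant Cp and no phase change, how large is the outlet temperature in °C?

T_out = 14.7 °C

Q = 76.8 kJ/s = 4608 kJ/min
ΔT = Q/(ṁ·Cp) = 4608/(21.9×2.41) = 87.307 K
T_out = 102 − 87.307 = 14.693 °C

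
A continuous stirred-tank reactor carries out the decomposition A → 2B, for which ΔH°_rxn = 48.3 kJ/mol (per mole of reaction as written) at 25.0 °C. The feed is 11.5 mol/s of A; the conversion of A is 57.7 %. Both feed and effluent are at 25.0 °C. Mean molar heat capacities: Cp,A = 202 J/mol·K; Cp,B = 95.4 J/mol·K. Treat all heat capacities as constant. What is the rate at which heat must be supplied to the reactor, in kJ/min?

Q_in = 19200 kJ/min

Extent of reaction ξ = 0.577 × 11.5 = 6.6355 mol/s
Reaction term: ξ·ΔH°_rxn = 6.6355 × 48.3 = 320.49 kJ/s
Q = ΔH = 320.49 kJ/s = 320.49 kW
Heat supplied = 19230 kJ/min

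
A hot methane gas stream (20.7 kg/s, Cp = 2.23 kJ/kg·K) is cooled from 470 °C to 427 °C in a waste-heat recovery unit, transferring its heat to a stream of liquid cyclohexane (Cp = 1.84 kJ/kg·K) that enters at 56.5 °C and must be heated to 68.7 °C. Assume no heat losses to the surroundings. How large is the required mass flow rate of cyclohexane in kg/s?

Heat released by hot stream: Q = 20.7 × 2.23 × (470 − 427) = 1984.9 kJ/s
Energy balance on cold side (adiabatic exchanger): Q = ṁ_c·Cp_c·(T_c,out − T_c,in)
ṁ_c = 1984.9 / [1.84 × (68.7 − 56.5)] = 88.423 kg/s

ṁ_c = 88.4 kg/s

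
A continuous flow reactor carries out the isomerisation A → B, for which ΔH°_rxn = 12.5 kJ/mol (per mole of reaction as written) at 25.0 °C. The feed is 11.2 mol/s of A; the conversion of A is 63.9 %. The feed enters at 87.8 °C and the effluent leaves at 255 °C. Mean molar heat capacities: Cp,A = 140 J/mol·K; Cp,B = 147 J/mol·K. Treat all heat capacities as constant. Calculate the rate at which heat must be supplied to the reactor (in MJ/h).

Q_in = 1310 MJ/h

Extent of reaction ξ = 0.639 × 11.2 = 7.1568 mol/s
Reaction term: ξ·ΔH°_rxn = 7.1568 × 12.5 = 89.46 kJ/s
Sensible, feed 87.8→25 °C: -98.47 kJ/s
Outlet flows (mol/s): A 4.0432, B 7.1568
Sensible, products 25→255 °C: 372.16 kJ/s
Q = ΔH = 363.15 kJ/s = 363.15 kW
Heat supplied = 1307.3 MJ/h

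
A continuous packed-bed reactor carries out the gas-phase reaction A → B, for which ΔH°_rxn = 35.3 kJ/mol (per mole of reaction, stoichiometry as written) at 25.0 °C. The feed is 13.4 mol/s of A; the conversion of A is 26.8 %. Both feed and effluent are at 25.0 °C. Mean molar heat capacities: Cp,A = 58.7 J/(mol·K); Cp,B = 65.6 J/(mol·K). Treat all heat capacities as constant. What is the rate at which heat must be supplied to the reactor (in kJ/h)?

Q_in = 456000 kJ/h

Extent of reaction ξ = 0.268 × 13.4 = 3.5912 mol/s
Reaction term: ξ·ΔH°_rxn = 3.5912 × 35.3 = 126.77 kJ/s
Q = ΔH = 126.77 kJ/s = 126.77 kW
Heat supplied = 456370 kJ/h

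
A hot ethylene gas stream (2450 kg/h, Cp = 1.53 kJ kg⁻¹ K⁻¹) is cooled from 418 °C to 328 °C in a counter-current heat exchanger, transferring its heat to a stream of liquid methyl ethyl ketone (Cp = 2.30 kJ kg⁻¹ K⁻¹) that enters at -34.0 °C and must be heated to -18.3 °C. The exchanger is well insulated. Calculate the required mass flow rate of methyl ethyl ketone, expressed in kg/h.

ṁ_c = 9340 kg/h

Heat released by hot stream: Q = 2450 × 1.53 × (418 − 328) = 337360 kJ/h
Energy balance on cold side (adiabatic exchanger): Q = ṁ_c·Cp_c·(T_c,out − T_c,in)
ṁ_c = 337360 / [2.30 × (-18.3 − -34.0)] = 9342.7 kg/h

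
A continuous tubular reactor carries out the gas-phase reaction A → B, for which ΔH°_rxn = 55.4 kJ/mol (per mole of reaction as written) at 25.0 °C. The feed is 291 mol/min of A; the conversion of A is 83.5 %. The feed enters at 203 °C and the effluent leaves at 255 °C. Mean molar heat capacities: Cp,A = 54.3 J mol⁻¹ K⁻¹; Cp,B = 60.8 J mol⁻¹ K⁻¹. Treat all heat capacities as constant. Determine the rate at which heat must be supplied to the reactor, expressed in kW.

Q_in = 244 kW

Extent of reaction ξ = 0.835 × 291 = 242.98 mol/min
Reaction term: ξ·ΔH°_rxn = 242.98 × 55.4 = 13461 kJ/min
Sensible, feed 203→25 °C: -2812.6 kJ/min
Outlet flows (mol/min): A 48.015, B 242.98
Sensible, products 25→255 °C: 3997.6 kJ/min
Q = ΔH = 14646 kJ/min = 244.1 kW
Heat supplied = 244.1 kW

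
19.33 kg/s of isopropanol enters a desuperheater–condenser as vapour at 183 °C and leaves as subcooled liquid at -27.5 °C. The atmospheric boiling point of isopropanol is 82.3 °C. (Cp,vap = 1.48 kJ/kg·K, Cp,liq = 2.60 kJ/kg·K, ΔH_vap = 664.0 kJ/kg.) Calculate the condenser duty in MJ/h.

vapour 183→82.3 °C: -149.04 kJ/kg
condensation at 82.3 °C: -664 kJ/kg
liquid 82.3→-27.5 °C: -285.48 kJ/kg
Δh = -149.04 + -664 + -285.48 = -1098.5 kJ/kg
Q = ṁ·Δh = 19.33 kg/s × -1098.5 kJ/kg = -21234 kJ/s
|Q| = 21234 kW = 76444 MJ/h

Q_c = 76400 MJ/h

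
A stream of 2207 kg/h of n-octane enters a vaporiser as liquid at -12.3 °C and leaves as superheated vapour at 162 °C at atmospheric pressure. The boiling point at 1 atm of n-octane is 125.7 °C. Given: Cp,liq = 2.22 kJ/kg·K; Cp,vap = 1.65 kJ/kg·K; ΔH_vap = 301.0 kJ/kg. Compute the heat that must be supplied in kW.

Q = 409 kW

liquid -12.3→125.7 °C: 306.36 kJ/kg
vaporisation at 125.7 °C: 301 kJ/kg
vapour 125.7→162 °C: 59.895 kJ/kg
Δh = 306.36 + 301 + 59.895 = 667.25 kJ/kg
Q = ṁ·Δh = 2207 kg/h × 667.25 kJ/kg = 1.4726e+06 kJ/h
|Q| = 409.06 kW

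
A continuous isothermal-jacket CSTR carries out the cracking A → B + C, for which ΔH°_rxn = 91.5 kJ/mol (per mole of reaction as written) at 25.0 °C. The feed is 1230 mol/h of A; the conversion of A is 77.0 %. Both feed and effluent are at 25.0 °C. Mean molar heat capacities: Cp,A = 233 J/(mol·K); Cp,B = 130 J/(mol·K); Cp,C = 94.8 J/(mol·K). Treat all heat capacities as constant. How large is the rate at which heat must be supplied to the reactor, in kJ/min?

Q_in = 1440 kJ/min

Extent of reaction ξ = 0.770 × 1230 = 947.1 mol/h
Reaction term: ξ·ΔH°_rxn = 947.1 × 91.5 = 86660 kJ/h
Q = ΔH = 86660 kJ/h = 24.072 kW
Heat supplied = 1444.3 kJ/min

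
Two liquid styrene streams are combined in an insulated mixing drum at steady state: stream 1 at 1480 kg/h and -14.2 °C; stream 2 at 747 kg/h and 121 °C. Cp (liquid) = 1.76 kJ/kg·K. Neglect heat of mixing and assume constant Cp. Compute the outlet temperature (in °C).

T_out = 31.1 °C

Adiabatic, steady state ⇒ Σ ṁᵢCp,ᵢ(T_out − Tᵢ) = 0
Σ ṁᵢCp,ᵢTᵢ = 1480×1.76×-14.2 + 747×1.76×121 = 122090
Σ ṁᵢCp,ᵢ = 1480×1.76 + 747×1.76 = 3919.5
T_out = 122090 / 3919.5 = 31.15 °C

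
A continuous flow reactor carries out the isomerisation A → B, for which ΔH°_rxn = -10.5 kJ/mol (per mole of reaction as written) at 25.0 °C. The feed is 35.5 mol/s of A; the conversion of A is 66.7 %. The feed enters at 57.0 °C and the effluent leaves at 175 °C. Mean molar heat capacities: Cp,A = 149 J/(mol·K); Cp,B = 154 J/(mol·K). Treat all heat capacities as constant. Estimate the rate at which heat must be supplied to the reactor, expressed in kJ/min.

Extent of reaction ξ = 0.667 × 35.5 = 23.678 mol/s
Reaction term: ξ·ΔH°_rxn = 23.678 × -10.5 = -248.62 kJ/s
Sensible, feed 57.0→25 °C: -169.26 kJ/s
Outlet flows (mol/s): A 11.822, B 23.678
Sensible, products 25→175 °C: 811.18 kJ/s
Q = ΔH = 393.3 kJ/s = 393.3 kW
Heat supplied = 23598 kJ/min

Q_in = 23600 kJ/min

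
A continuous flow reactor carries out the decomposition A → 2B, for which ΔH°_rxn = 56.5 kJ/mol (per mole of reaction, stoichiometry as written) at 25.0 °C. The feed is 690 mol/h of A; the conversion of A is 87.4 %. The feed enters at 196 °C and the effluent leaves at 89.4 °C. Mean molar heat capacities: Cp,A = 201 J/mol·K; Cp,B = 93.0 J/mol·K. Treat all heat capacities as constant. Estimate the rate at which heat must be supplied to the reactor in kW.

Q_in = 5.20 kW

Extent of reaction ξ = 0.874 × 690 = 603.06 mol/h
Reaction term: ξ·ΔH°_rxn = 603.06 × 56.5 = 34073 kJ/h
Sensible, feed 196→25 °C: -23716 kJ/h
Outlet flows (mol/h): A 86.94, B 1206.1
Sensible, products 25→89.4 °C: 8349.1 kJ/h
Q = ΔH = 18706 kJ/h = 5.1961 kW
Heat supplied = 5.1961 kW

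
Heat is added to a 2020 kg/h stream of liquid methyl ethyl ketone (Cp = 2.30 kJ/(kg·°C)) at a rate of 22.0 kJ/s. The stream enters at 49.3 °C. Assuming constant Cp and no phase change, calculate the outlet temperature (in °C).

T_out = 66.3 °C

Q = 22.0 kJ/s = 79200 kJ/h
ΔT = Q/(ṁ·Cp) = 79200/(2020×2.30) = 17.047 K
T_out = 49.3 + 17.047 = 66.347 °C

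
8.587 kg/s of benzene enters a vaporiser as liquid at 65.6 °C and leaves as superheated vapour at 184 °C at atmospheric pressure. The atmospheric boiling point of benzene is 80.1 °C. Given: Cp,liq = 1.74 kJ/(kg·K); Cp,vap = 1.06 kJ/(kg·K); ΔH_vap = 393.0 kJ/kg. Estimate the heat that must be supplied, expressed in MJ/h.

Q = 16300 MJ/h

liquid 65.6→80.1 °C: 25.23 kJ/kg
vaporisation at 80.1 °C: 393 kJ/kg
vapour 80.1→184 °C: 110.13 kJ/kg
Δh = 25.23 + 393 + 110.13 = 528.36 kJ/kg
Q = ṁ·Δh = 8.587 kg/s × 528.36 kJ/kg = 4537.1 kJ/s
|Q| = 4537.1 kW = 16333 MJ/h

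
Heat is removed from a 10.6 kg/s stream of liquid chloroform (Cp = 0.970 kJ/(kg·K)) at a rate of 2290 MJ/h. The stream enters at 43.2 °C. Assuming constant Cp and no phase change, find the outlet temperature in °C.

T_out = -18.7 °C

Q = 2290 MJ/h = 636.11 kJ/s
ΔT = Q/(ṁ·Cp) = 636.11/(10.6×0.970) = 61.866 K
T_out = 43.2 − 61.866 = -18.666 °C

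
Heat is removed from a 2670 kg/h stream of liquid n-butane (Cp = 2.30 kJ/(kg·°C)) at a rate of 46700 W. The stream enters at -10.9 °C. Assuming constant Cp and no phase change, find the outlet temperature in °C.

Q = 46700 W = 168120 kJ/h
ΔT = Q/(ṁ·Cp) = 168120/(2670×2.30) = 27.377 K
T_out = -10.9 − 27.377 = -38.277 °C

T_out = -38.3 °C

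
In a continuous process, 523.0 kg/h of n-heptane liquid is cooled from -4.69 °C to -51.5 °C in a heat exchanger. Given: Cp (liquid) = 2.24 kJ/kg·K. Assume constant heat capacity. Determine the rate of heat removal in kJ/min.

Q = ṁ·Cp·ΔT = 523.0 × 2.24 × (-51.5 − -4.69) = -54839 kJ/h
Converting: 54839 / 3600 s = 15.233 kW
Cooling duty = 913.98 kJ/min

Q_c = 914 kJ/min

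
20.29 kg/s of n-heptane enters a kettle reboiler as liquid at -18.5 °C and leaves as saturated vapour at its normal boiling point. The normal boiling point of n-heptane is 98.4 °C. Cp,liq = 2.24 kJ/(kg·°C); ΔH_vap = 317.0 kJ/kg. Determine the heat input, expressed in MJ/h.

liquid -18.5→98.4 °C: 261.86 kJ/kg
vaporisation at 98.4 °C: 317 kJ/kg
Δh = 261.86 + 317 = 578.86 kJ/kg
Q = ṁ·Δh = 20.29 kg/s × 578.86 kJ/kg = 11745 kJ/s
|Q| = 11745 kW = 42282 MJ/h

Q = 42300 MJ/h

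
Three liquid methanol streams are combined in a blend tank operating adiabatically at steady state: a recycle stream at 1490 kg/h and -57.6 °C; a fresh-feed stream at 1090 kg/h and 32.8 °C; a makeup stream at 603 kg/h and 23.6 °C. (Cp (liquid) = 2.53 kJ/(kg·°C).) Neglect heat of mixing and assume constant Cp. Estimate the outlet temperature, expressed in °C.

T_out = -11.3 °C

No heat crosses the boundary, so H_out = H_in.
Σ ṁᵢCp,ᵢTᵢ = 1490×2.53×-57.6 + 1090×2.53×32.8 + 603×2.53×23.6 = -90678
Σ ṁᵢCp,ᵢ = 1490×2.53 + 1090×2.53 + 603×2.53 = 8053
T_out = -90678 / 8053 = -11.26 °C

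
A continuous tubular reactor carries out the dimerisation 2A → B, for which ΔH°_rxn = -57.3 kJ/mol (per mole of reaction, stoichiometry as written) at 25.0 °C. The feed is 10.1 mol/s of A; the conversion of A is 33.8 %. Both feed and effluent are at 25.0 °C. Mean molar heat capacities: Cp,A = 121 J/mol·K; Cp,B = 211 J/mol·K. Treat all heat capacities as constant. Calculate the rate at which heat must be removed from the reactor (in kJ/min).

Q_out = 5870 kJ/min

Extent of reaction ξ = 0.338 × 10.1 / 2 = 1.7069 mol/s
Reaction term: ξ·ΔH°_rxn = 1.7069 × -57.3 = -97.805 kJ/s
Q = ΔH = -97.805 kJ/s = -97.805 kW
Heat removed = 5868.3 kJ/min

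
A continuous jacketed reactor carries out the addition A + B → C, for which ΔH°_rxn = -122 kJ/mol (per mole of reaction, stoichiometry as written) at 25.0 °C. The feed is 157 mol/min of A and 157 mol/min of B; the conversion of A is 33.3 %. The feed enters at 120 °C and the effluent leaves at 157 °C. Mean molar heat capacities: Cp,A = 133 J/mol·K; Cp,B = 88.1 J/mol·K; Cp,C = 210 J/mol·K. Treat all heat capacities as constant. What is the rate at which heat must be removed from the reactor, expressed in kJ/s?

Q_out = 86.2 kJ/s

Extent of reaction ξ = 0.333 × 157 = 52.281 mol/min
Reaction term: ξ·ΔH°_rxn = 52.281 × -122 = -6378.3 kJ/min
Sensible, feed 120→25 °C: -3297.7 kJ/min
Outlet flows (mol/min): A 104.72, B 104.72, C 52.281
Sensible, products 25→157 °C: 4505.5 kJ/min
Q = ΔH = -5170.5 kJ/min = -86.175 kW
Heat removed = 86.175 kJ/s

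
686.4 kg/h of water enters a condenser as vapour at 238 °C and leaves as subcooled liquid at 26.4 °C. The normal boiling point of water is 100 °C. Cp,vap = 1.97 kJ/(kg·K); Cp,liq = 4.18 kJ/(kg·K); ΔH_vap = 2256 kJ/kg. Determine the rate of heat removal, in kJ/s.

Q_c = 541 kJ/s

vapour 238→100 °C: -271.86 kJ/kg
condensation at 100 °C: -2256 kJ/kg
liquid 100→26.4 °C: -307.65 kJ/kg
Δh = -271.86 + -2256 + -307.65 = -2835.5 kJ/kg
Q = ṁ·Δh = 686.4 kg/h × -2835.5 kJ/kg = -1.9463e+06 kJ/h
|Q| = 540.64 kW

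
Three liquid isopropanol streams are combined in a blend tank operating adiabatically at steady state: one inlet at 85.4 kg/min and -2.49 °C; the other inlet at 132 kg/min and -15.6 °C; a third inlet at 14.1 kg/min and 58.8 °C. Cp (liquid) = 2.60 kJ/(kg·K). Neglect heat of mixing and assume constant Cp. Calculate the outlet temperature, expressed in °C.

T_out = -6.23 °C

Energy balance with Q = 0: Σ ṁᵢCp,ᵢ(T_out − Tᵢ) = 0
T_out = Σ ṁᵢCp,ᵢTᵢ / Σ ṁᵢCp,ᵢ
      = -3751.2 / 601.9 = -6.2323 °C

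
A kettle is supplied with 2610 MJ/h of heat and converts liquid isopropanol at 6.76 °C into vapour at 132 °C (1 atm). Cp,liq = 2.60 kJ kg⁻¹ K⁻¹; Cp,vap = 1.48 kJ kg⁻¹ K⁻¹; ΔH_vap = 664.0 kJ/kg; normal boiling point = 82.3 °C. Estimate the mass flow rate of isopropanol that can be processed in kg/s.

Δh = 2.60×(82.3−6.76) + 664.0 + 1.48×(132−82.3) = 933.96 kJ/kg
Q = 2610 MJ/h = 725 kJ/s = 725 kJ/s
ṁ = Q/Δh = 725 / 933.96 = 0.77626 kg/s

ṁ = 0.776 kg/s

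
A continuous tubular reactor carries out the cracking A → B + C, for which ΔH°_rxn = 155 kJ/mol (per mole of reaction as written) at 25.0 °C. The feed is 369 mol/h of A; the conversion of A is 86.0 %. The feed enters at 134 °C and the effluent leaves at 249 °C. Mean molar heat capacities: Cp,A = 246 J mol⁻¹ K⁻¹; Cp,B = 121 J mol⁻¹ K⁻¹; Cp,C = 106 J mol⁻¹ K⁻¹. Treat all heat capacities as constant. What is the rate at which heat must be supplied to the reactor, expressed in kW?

Q_in = 16.2 kW

Extent of reaction ξ = 0.860 × 369 = 317.34 mol/h
Reaction term: ξ·ΔH°_rxn = 317.34 × 155 = 49188 kJ/h
Sensible, feed 134→25 °C: -9894.4 kJ/h
Outlet flows (mol/h): A 51.66, B 317.34, C 317.34
Sensible, products 25→249 °C: 18983 kJ/h
Q = ΔH = 58276 kJ/h = 16.188 kW
Heat supplied = 16.188 kW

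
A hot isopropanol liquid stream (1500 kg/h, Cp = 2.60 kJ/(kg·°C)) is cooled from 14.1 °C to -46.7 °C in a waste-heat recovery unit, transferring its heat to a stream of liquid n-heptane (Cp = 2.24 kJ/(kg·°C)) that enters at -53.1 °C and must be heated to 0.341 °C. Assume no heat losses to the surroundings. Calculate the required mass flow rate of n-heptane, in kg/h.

Heat released by hot stream: Q = 1500 × 2.60 × (14.1 − -46.7) = 237120 kJ/h
Energy balance on cold side (adiabatic exchanger): Q = ṁ_c·Cp_c·(T_c,out − T_c,in)
ṁ_c = 237120 / [2.24 × (0.341 − -53.1)] = 1980.8 kg/h

ṁ_c = 1980 kg/h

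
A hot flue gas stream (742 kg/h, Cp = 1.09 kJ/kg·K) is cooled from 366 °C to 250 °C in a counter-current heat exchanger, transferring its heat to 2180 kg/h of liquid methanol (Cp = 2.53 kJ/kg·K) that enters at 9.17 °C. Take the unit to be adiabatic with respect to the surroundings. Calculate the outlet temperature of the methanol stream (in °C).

Heat released by hot stream: Q = 742 × 1.09 × (366 − 250) = 93818 kJ/h
Energy balance on cold side (adiabatic exchanger): Q = ṁ_c·Cp_c·(T_c,out − T_c,in)
T_c,out = 9.17 + 93818/(2180 × 2.53) = 26.18 °C

T_c,out = 26.2 °C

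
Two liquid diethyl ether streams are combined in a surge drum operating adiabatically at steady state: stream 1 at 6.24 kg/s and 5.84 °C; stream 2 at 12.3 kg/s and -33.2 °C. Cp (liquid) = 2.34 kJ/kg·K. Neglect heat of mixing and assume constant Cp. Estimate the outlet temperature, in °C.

T_out = -20.1 °C

Energy balance with Q = 0: Σ ṁᵢCp,ᵢ(T_out − Tᵢ) = 0
T_out = Σ ṁᵢCp,ᵢTᵢ / Σ ṁᵢCp,ᵢ
      = -870.29 / 43.384 = -20.06 °C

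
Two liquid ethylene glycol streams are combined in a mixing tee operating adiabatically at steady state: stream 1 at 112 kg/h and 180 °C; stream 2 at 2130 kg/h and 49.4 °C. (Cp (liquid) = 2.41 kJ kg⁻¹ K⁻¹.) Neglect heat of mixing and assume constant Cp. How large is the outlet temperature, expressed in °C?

Energy balance with Q = 0: Σ ṁᵢCp,ᵢ(T_out − Tᵢ) = 0
T_out = Σ ṁᵢCp,ᵢTᵢ / Σ ṁᵢCp,ᵢ
      = 302170 / 5403.2 = 55.924 °C

T_out = 55.9 °C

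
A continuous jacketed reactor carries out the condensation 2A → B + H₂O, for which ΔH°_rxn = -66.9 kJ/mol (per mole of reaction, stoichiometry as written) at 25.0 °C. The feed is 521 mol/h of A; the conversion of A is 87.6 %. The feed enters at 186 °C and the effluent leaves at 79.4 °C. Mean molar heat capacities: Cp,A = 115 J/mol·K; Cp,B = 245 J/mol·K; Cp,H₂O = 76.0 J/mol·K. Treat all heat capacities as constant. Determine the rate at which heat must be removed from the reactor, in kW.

Q_out = 5.70 kW

Extent of reaction ξ = 0.876 × 521 / 2 = 228.2 mol/h
Reaction term: ξ·ΔH°_rxn = 228.2 × -66.9 = -15266 kJ/h
Sensible, feed 186→25 °C: -9646.3 kJ/h
Outlet flows (mol/h): A 64.604, B 228.2, H₂O 228.2
Sensible, products 25→79.4 °C: 4389 kJ/h
Q = ΔH = -20524 kJ/h = -5.701 kW
Heat removed = 5.701 kW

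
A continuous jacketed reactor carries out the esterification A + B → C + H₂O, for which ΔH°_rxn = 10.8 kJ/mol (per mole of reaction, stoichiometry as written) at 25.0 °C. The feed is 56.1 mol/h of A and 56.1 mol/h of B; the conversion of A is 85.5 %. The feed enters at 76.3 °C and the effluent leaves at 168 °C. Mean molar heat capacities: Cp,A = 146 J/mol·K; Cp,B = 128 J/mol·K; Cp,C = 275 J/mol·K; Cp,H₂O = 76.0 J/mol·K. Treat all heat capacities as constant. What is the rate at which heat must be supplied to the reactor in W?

Extent of reaction ξ = 0.855 × 56.1 = 47.965 mol/h
Reaction term: ξ·ΔH°_rxn = 47.965 × 10.8 = 518.03 kJ/h
Sensible, feed 76.3→25 °C: -788.55 kJ/h
Outlet flows (mol/h): A 8.1345, B 8.1345, C 47.965, H₂O 47.965
Sensible, products 25→168 °C: 2726.3 kJ/h
Q = ΔH = 2455.7 kJ/h = 0.68215 kW
Heat supplied = 682.15 W

Q_in = 682 W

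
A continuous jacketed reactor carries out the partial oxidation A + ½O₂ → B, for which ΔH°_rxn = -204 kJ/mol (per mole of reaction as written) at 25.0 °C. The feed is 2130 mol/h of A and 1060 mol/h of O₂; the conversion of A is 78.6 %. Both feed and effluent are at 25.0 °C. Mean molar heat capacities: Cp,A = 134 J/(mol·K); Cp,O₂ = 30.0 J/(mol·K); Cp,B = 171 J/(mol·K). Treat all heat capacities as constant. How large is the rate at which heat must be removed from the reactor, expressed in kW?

Extent of reaction ξ = 0.786 × 2130 = 1674.2 mol/h
Reaction term: ξ·ΔH°_rxn = 1674.2 × -204 = -341530 kJ/h
Q = ΔH = -341530 kJ/h = -94.87 kW
Heat removed = 94.87 kW

Q_out = 94.9 kW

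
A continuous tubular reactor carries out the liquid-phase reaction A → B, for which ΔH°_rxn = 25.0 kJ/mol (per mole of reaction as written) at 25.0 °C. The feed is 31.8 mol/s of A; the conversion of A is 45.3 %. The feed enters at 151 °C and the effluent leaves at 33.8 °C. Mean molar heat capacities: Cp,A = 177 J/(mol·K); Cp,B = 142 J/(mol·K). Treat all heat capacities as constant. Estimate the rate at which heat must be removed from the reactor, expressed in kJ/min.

Q_out = 18200 kJ/min

Extent of reaction ξ = 0.453 × 31.8 = 14.405 mol/s
Reaction term: ξ·ΔH°_rxn = 14.405 × 25.0 = 360.13 kJ/s
Sensible, feed 151→25 °C: -709.2 kJ/s
Outlet flows (mol/s): A 17.395, B 14.405
Sensible, products 25→33.8 °C: 45.095 kJ/s
Q = ΔH = -303.97 kJ/s = -303.97 kW
Heat removed = 18238 kJ/min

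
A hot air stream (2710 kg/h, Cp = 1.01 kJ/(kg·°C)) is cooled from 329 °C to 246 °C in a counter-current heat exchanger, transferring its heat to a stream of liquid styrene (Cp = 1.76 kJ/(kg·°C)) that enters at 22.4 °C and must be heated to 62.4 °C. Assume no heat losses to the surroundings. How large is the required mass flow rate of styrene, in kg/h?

Heat released by hot stream: Q = 2710 × 1.01 × (329 − 246) = 227180 kJ/h
Energy balance on cold side (adiabatic exchanger): Q = ṁ_c·Cp_c·(T_c,out − T_c,in)
ṁ_c = 227180 / [1.76 × (62.4 − 22.4)] = 3227 kg/h

ṁ_c = 3230 kg/h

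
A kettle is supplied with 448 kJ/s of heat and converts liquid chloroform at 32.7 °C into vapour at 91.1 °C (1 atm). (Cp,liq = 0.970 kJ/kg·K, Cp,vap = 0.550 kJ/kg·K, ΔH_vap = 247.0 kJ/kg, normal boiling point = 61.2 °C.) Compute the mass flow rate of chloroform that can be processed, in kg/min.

ṁ = 92.3 kg/min

Δh = 0.970×(61.2−32.7) + 247.0 + 0.550×(91.1−61.2) = 291.09 kJ/kg
Q = 448 kJ/s = 448 kJ/s = 26880 kJ/min
ṁ = Q/Δh = 26880 / 291.09 = 92.343 kg/min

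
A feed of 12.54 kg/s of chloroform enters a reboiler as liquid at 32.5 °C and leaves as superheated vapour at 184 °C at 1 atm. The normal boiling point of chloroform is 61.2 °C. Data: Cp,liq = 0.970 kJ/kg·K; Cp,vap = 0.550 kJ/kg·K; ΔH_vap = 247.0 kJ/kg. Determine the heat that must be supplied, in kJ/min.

Q = 258000 kJ/min

liquid 32.5→61.2 °C: 27.839 kJ/kg
vaporisation at 61.2 °C: 247 kJ/kg
vapour 61.2→184 °C: 67.54 kJ/kg
Δh = 27.839 + 247 + 67.54 = 342.38 kJ/kg
Q = ṁ·Δh = 12.54 kg/s × 342.38 kJ/kg = 4293.4 kJ/s
|Q| = 4293.4 kW = 257610 kJ/min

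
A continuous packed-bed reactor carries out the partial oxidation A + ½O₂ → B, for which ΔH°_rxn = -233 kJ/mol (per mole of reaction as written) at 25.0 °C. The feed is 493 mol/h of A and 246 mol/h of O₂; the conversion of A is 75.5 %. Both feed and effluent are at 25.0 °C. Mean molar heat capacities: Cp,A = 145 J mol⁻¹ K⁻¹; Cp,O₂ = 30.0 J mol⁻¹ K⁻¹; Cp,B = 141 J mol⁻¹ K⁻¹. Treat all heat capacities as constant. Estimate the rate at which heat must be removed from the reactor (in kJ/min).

Extent of reaction ξ = 0.755 × 493 = 372.21 mol/h
Reaction term: ξ·ΔH°_rxn = 372.21 × -233 = -86726 kJ/h
Q = ΔH = -86726 kJ/h = -24.091 kW
Heat removed = 1445.4 kJ/min

Q_out = 1450 kJ/min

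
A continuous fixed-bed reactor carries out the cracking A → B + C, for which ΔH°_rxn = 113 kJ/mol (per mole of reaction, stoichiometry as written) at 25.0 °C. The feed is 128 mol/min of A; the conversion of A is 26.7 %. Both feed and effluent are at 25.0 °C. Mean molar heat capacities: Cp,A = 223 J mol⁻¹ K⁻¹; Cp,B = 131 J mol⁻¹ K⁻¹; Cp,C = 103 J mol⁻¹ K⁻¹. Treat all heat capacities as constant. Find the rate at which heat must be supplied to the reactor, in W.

Q_in = 64400 W

Extent of reaction ξ = 0.267 × 128 = 34.176 mol/min
Reaction term: ξ·ΔH°_rxn = 34.176 × 113 = 3861.9 kJ/min
Q = ΔH = 3861.9 kJ/min = 64.365 kW
Heat supplied = 64365 W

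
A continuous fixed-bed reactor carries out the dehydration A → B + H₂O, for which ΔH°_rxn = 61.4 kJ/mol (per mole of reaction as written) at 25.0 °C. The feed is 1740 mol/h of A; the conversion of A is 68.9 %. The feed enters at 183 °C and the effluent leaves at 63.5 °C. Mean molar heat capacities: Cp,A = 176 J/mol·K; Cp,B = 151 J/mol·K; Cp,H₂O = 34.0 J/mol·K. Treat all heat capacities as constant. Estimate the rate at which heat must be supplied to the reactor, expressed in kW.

Q_in = 10.4 kW

Extent of reaction ξ = 0.689 × 1740 = 1198.9 mol/h
Reaction term: ξ·ΔH°_rxn = 1198.9 × 61.4 = 73610 kJ/h
Sensible, feed 183→25 °C: -48386 kJ/h
Outlet flows (mol/h): A 541.14, B 1198.9, H₂O 1198.9
Sensible, products 25→63.5 °C: 12206 kJ/h
Q = ΔH = 37430 kJ/h = 10.397 kW
Heat supplied = 10.397 kW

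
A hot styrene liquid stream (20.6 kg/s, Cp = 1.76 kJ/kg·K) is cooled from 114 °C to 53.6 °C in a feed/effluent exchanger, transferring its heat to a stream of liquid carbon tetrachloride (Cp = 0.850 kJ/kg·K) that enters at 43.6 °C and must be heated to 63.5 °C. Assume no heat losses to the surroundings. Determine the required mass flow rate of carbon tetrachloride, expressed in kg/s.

Heat released by hot stream: Q = 20.6 × 1.76 × (114 − 53.6) = 2189.9 kJ/s
Energy balance on cold side (adiabatic exchanger): Q = ṁ_c·Cp_c·(T_c,out − T_c,in)
ṁ_c = 2189.9 / [0.850 × (63.5 − 43.6)] = 129.46 kg/s

ṁ_c = 129 kg/s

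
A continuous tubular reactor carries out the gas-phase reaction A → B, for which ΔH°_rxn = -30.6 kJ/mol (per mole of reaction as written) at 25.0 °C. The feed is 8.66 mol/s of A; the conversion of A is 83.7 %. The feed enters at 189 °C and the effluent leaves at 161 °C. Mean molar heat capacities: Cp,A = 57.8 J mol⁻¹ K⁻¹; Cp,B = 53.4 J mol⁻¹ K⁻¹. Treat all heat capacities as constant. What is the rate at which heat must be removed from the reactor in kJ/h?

Q_out = 865000 kJ/h

Extent of reaction ξ = 0.837 × 8.66 = 7.2484 mol/s
Reaction term: ξ·ΔH°_rxn = 7.2484 × -30.6 = -221.8 kJ/s
Sensible, feed 189→25 °C: -82.09 kJ/s
Outlet flows (mol/s): A 1.4116, B 7.2484
Sensible, products 25→161 °C: 63.737 kJ/s
Q = ΔH = -240.15 kJ/s = -240.15 kW
Heat removed = 864560 kJ/h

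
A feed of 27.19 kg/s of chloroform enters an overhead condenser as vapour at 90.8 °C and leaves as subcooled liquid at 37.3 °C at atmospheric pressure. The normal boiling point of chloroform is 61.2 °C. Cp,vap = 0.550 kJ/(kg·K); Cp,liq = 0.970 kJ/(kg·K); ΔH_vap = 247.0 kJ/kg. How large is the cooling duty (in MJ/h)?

Q_c = 28000 MJ/h

vapour 90.8→61.2 °C: -16.28 kJ/kg
condensation at 61.2 °C: -247 kJ/kg
liquid 61.2→37.3 °C: -23.183 kJ/kg
Δh = -16.28 + -247 + -23.183 = -286.46 kJ/kg
Q = ṁ·Δh = 27.19 kg/s × -286.46 kJ/kg = -7788.9 kJ/s
|Q| = 7788.9 kW = 28040 MJ/h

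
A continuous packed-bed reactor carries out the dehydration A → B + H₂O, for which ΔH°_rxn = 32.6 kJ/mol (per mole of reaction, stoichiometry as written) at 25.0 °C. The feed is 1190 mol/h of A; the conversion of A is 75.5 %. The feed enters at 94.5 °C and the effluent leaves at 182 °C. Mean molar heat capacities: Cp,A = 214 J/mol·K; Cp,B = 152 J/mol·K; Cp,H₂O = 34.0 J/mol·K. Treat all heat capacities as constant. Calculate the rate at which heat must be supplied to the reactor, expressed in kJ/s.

Q_in = 13.2 kJ/s

Extent of reaction ξ = 0.755 × 1190 = 898.45 mol/h
Reaction term: ξ·ΔH°_rxn = 898.45 × 32.6 = 29289 kJ/h
Sensible, feed 94.5→25 °C: -17699 kJ/h
Outlet flows (mol/h): A 291.55, B 898.45, H₂O 898.45
Sensible, products 25→182 °C: 36032 kJ/h
Q = ΔH = 47623 kJ/h = 13.229 kW
Heat supplied = 13.229 kJ/s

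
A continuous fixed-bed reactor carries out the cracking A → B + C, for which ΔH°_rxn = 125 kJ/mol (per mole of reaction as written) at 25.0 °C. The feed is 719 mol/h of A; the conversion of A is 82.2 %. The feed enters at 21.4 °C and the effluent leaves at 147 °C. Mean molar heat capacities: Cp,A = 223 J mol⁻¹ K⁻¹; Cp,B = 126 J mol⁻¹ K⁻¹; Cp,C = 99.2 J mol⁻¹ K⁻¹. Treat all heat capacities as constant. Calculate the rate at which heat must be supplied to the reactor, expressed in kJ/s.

Q_in = 26.2 kJ/s

Extent of reaction ξ = 0.822 × 719 = 591.02 mol/h
Reaction term: ξ·ΔH°_rxn = 591.02 × 125 = 73877 kJ/h
Sensible, feed 21.4→25 °C: 577.21 kJ/h
Outlet flows (mol/h): A 127.98, B 591.02, C 591.02
Sensible, products 25→147 °C: 19720 kJ/h
Q = ΔH = 94174 kJ/h = 26.16 kW
Heat supplied = 26.16 kJ/s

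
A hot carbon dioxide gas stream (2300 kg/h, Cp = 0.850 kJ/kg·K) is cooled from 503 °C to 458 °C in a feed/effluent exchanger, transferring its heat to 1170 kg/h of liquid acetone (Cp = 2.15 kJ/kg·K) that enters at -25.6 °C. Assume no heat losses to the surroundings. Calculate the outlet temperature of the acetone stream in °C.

Heat released by hot stream: Q = 2300 × 0.850 × (503 − 458) = 87975 kJ/h
Energy balance on cold side (adiabatic exchanger): Q = ṁ_c·Cp_c·(T_c,out − T_c,in)
T_c,out = -25.6 + 87975/(1170 × 2.15) = 9.3732 °C

T_c,out = 9.37 °C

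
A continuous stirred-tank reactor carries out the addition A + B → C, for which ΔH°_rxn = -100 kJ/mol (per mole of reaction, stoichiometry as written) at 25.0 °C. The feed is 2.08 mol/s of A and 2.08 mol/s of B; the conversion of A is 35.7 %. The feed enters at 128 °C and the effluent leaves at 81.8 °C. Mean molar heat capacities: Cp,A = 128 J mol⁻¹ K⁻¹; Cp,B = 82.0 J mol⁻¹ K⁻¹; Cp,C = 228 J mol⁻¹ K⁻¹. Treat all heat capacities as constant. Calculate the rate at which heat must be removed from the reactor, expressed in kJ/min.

Q_out = 5620 kJ/min

Extent of reaction ξ = 0.357 × 2.08 = 0.74256 mol/s
Reaction term: ξ·ΔH°_rxn = 0.74256 × -100 = -74.256 kJ/s
Sensible, feed 128→25 °C: -44.99 kJ/s
Outlet flows (mol/s): A 1.3374, B 1.3374, C 0.74256
Sensible, products 25→81.8 °C: 25.569 kJ/s
Q = ΔH = -93.677 kJ/s = -93.677 kW
Heat removed = 5620.6 kJ/min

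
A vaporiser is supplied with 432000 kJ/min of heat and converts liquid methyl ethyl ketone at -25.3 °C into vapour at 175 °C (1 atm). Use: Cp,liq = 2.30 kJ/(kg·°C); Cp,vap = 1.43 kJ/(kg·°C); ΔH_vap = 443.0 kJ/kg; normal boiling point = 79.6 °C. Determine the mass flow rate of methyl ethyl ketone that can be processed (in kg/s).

ṁ = 8.77 kg/s

Δh = 2.30×(79.6−-25.3) + 443.0 + 1.43×(175−79.6) = 820.69 kJ/kg
Q = 432000 kJ/min = 7200 kJ/s = 7200 kJ/s
ṁ = Q/Δh = 7200 / 820.69 = 8.7731 kg/s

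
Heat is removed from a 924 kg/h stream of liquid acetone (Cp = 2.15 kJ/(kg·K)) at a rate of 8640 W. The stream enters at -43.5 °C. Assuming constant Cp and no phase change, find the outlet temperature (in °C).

T_out = -59.2 °C

Q = 8640 W = 31104 kJ/h
ΔT = Q/(ṁ·Cp) = 31104/(924×2.15) = 15.657 K
T_out = -43.5 − 15.657 = -59.157 °C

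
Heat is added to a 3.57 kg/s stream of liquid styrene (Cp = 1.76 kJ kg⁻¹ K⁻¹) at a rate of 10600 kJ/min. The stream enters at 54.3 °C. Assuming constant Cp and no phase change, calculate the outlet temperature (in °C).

Q = 10600 kJ/min = 176.67 kJ/s
ΔT = Q/(ṁ·Cp) = 176.67/(3.57×1.76) = 28.117 K
T_out = 54.3 + 28.117 = 82.417 °C

T_out = 82.4 °C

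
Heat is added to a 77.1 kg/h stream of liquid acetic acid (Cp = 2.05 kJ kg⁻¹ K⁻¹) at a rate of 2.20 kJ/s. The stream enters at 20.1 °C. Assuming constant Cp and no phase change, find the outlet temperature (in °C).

Q = 2.20 kJ/s = 7920 kJ/h
ΔT = Q/(ṁ·Cp) = 7920/(77.1×2.05) = 50.109 K
T_out = 20.1 + 50.109 = 70.209 °C

T_out = 70.2 °C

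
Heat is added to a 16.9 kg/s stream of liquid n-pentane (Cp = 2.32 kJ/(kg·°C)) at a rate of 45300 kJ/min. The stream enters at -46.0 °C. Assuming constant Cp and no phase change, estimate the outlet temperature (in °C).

T_out = -26.7 °C

Q = 45300 kJ/min = 755 kJ/s
ΔT = Q/(ṁ·Cp) = 755/(16.9×2.32) = 19.256 K
T_out = -46.0 + 19.256 = -26.744 °C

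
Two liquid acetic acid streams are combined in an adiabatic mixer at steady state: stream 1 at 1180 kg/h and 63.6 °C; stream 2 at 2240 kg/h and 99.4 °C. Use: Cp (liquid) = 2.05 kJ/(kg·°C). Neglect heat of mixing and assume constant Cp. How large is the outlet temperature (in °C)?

T_out = 87.0 °C

Adiabatic, steady state ⇒ Σ ṁᵢCp,ᵢ(T_out − Tᵢ) = 0
Σ ṁᵢCp,ᵢTᵢ = 1180×2.05×63.6 + 2240×2.05×99.4 = 610290
Σ ṁᵢCp,ᵢ = 1180×2.05 + 2240×2.05 = 7011
T_out = 610290 / 7011 = 87.048 °C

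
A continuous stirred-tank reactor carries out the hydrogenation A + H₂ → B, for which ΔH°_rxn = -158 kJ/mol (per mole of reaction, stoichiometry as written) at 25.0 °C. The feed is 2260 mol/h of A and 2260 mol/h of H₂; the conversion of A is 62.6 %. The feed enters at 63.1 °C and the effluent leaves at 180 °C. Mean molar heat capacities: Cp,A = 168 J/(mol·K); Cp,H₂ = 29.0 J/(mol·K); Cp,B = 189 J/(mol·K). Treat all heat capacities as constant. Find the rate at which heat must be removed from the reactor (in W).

Q_out = 48100 W

Extent of reaction ξ = 0.626 × 2260 = 1414.8 mol/h
Reaction term: ξ·ΔH°_rxn = 1414.8 × -158 = -223530 kJ/h
Sensible, feed 63.1→25 °C: -16963 kJ/h
Outlet flows (mol/h): A 845.24, H₂ 845.24, B 1414.8
Sensible, products 25→180 °C: 67255 kJ/h
Q = ΔH = -173240 kJ/h = -48.122 kW
Heat removed = 48122 W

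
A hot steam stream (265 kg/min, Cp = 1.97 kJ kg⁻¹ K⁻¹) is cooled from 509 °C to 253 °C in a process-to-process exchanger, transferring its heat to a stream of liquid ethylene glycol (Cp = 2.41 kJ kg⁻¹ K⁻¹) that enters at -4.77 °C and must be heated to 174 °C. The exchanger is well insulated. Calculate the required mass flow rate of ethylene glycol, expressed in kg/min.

ṁ_c = 310 kg/min

Heat released by hot stream: Q = 265 × 1.97 × (509 − 253) = 133640 kJ/min
Energy balance on cold side (adiabatic exchanger): Q = ṁ_c·Cp_c·(T_c,out − T_c,in)
ṁ_c = 133640 / [2.41 × (174 − -4.77)] = 310.2 kg/min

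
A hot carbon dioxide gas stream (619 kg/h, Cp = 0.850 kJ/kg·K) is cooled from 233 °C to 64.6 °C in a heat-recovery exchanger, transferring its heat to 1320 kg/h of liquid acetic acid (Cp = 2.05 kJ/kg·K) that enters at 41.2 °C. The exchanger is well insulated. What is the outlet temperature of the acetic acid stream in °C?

Heat released by hot stream: Q = 619 × 0.850 × (233 − 64.6) = 88604 kJ/h
Energy balance on cold side (adiabatic exchanger): Q = ṁ_c·Cp_c·(T_c,out − T_c,in)
T_c,out = 41.2 + 88604/(1320 × 2.05) = 73.943 °C

T_c,out = 73.9 °C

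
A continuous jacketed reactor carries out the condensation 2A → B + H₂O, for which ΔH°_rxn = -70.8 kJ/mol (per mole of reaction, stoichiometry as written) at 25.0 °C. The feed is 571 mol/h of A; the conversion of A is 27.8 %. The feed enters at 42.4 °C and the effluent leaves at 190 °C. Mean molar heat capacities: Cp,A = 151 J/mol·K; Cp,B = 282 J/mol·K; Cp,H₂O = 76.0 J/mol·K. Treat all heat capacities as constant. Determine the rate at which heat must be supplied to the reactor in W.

Q_in = 2180 W

Extent of reaction ξ = 0.278 × 571 / 2 = 79.369 mol/h
Reaction term: ξ·ΔH°_rxn = 79.369 × -70.8 = -5619.3 kJ/h
Sensible, feed 42.4→25 °C: -1500.2 kJ/h
Outlet flows (mol/h): A 412.26, B 79.369, H₂O 79.369
Sensible, products 25→190 °C: 14960 kJ/h
Q = ΔH = 7840.3 kJ/h = 2.1779 kW
Heat supplied = 2177.9 W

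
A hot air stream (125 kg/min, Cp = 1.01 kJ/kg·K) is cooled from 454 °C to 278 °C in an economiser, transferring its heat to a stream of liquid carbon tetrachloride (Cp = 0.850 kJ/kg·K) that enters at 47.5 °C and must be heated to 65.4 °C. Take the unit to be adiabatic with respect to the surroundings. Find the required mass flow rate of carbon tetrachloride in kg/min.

Heat released by hot stream: Q = 125 × 1.01 × (454 − 278) = 22220 kJ/min
Energy balance on cold side (adiabatic exchanger): Q = ṁ_c·Cp_c·(T_c,out − T_c,in)
ṁ_c = 22220 / [0.850 × (65.4 − 47.5)] = 1460.4 kg/min

ṁ_c = 1460 kg/min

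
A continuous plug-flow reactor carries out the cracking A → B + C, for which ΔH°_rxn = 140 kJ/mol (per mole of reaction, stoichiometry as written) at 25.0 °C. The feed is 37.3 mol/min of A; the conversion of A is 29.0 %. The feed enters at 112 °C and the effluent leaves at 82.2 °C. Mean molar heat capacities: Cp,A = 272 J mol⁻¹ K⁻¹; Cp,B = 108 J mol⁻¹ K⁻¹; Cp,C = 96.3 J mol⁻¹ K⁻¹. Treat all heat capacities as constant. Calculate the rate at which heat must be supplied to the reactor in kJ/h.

Q_in = 70200 kJ/h

Extent of reaction ξ = 0.290 × 37.3 = 10.817 mol/min
Reaction term: ξ·ΔH°_rxn = 10.817 × 140 = 1514.4 kJ/min
Sensible, feed 112→25 °C: -882.67 kJ/min
Outlet flows (mol/min): A 26.483, B 10.817, C 10.817
Sensible, products 25→82.2 °C: 538.44 kJ/min
Q = ΔH = 1170.2 kJ/min = 19.503 kW
Heat supplied = 70209 kJ/h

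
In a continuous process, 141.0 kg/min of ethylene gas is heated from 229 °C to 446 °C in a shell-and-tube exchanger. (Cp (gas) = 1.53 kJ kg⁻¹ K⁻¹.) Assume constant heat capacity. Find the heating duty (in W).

Q = 780000 W

Q = ṁ·Cp·ΔT = 141.0 × 1.53 × (446 − 229) = 46813 kJ/min
Converting: 46813 / 60 s = 780.22 kW
Heating duty = 780220 W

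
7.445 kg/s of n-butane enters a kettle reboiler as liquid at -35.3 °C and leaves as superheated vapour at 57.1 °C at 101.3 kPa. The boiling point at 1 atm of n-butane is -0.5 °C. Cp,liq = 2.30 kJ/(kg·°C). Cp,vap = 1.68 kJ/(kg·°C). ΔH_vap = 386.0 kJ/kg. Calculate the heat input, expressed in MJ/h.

liquid -35.3→-0.5 °C: 80.04 kJ/kg
vaporisation at -0.5 °C: 386 kJ/kg
vapour -0.5→57.1 °C: 96.768 kJ/kg
Δh = 80.04 + 386 + 96.768 = 562.81 kJ/kg
Q = ṁ·Δh = 7.445 kg/s × 562.81 kJ/kg = 4190.1 kJ/s
|Q| = 4190.1 kW = 15084 MJ/h

Q = 15100 MJ/h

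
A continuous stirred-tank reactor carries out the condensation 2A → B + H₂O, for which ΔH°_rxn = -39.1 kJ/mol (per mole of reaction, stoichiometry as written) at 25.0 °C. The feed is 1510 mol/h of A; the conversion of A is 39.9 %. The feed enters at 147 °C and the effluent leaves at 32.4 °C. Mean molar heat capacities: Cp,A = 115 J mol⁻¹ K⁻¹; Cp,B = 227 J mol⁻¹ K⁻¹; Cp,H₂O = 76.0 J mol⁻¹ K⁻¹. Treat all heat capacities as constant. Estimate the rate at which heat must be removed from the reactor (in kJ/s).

Q_out = 8.75 kJ/s

Extent of reaction ξ = 0.399 × 1510 / 2 = 301.25 mol/h
Reaction term: ξ·ΔH°_rxn = 301.25 × -39.1 = -11779 kJ/h
Sensible, feed 147→25 °C: -21185 kJ/h
Outlet flows (mol/h): A 907.51, B 301.25, H₂O 301.25
Sensible, products 25→32.4 °C: 1447.7 kJ/h
Q = ΔH = -31516 kJ/h = -8.7545 kW
Heat removed = 8.7545 kJ/s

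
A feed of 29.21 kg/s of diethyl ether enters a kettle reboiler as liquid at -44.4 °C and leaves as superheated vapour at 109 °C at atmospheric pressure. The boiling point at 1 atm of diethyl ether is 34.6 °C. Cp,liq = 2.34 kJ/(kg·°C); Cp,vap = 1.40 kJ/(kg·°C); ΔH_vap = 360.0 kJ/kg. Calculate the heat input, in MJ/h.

Q = 68200 MJ/h

liquid -44.4→34.6 °C: 184.86 kJ/kg
vaporisation at 34.6 °C: 360 kJ/kg
vapour 34.6→109 °C: 104.16 kJ/kg
Δh = 184.86 + 360 + 104.16 = 649.02 kJ/kg
Q = ṁ·Δh = 29.21 kg/s × 649.02 kJ/kg = 18958 kJ/s
|Q| = 18958 kW = 68248 MJ/h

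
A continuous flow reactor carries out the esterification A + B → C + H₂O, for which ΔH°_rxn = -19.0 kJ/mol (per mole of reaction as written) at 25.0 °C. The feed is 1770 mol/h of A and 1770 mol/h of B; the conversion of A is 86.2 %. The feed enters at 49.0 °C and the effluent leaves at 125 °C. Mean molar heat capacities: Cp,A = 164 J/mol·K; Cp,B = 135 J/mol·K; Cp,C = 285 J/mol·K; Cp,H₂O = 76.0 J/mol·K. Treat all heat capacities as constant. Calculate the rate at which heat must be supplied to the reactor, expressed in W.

Q_in = 5750 W

Extent of reaction ξ = 0.862 × 1770 = 1525.7 mol/h
Reaction term: ξ·ΔH°_rxn = 1525.7 × -19.0 = -28989 kJ/h
Sensible, feed 49.0→25 °C: -12702 kJ/h
Outlet flows (mol/h): A 244.26, B 244.26, C 1525.7, H₂O 1525.7
Sensible, products 25→125 °C: 62383 kJ/h
Q = ΔH = 20692 kJ/h = 5.7478 kW
Heat supplied = 5747.8 W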